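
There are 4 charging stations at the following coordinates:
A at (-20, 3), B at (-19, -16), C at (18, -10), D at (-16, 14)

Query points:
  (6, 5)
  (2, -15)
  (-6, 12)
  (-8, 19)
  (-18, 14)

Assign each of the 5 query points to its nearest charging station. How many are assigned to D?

3

(6, 5) — d² to each: A:680, B:1066, C:369, D:565 → nearest is C
(2, -15) — d² to each: A:808, B:442, C:281, D:1165 → nearest is C
(-6, 12) — d² to each: A:277, B:953, C:1060, D:104 → nearest is D
(-8, 19) — d² to each: A:400, B:1346, C:1517, D:89 → nearest is D
(-18, 14) — d² to each: A:125, B:901, C:1872, D:4 → nearest is D
3 of the 5 points have D as nearest.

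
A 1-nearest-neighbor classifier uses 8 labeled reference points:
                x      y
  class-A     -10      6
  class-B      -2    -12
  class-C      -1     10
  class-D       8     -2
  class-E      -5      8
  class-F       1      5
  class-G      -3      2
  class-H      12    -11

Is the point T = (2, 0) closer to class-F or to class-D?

class-F

Compare squared distances:
d²(T, class-F) = (2−1)² + (0−5)² = 1 + 25 = 26
d²(T, class-D) = (2−8)² + (0−(-2))² = 36 + 4 = 40
26 < 40, so class-F is closer.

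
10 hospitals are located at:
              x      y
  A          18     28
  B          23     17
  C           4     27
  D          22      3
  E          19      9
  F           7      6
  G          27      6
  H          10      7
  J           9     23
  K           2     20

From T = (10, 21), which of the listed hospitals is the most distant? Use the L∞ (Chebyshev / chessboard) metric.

d(T,A) = max(8, 7) = 8
d(T,B) = max(13, 4) = 13
d(T,C) = max(6, 6) = 6
d(T,D) = max(12, 18) = 18
d(T,E) = max(9, 12) = 12
d(T,F) = max(3, 15) = 15
d(T,G) = max(17, 15) = 17
d(T,H) = max(0, 14) = 14
d(T,J) = max(1, 2) = 2
d(T,K) = max(8, 1) = 8
The largest is to D.

D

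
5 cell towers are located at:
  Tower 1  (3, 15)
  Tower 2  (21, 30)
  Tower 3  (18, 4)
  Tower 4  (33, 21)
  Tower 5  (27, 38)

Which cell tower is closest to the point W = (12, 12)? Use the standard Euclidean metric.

Compare squared distances (the ordering matches that of the actual distances):
d²(W, Tower 1) = (12−3)² + (12−15)² = 81 + 9 = 90
d²(W, Tower 2) = (12−21)² + (12−30)² = 81 + 324 = 405
d²(W, Tower 3) = (12−18)² + (12−4)² = 36 + 64 = 100
d²(W, Tower 4) = (12−33)² + (12−21)² = 441 + 81 = 522
d²(W, Tower 5) = (12−27)² + (12−38)² = 225 + 676 = 901
Minimum is at Tower 1.

Tower 1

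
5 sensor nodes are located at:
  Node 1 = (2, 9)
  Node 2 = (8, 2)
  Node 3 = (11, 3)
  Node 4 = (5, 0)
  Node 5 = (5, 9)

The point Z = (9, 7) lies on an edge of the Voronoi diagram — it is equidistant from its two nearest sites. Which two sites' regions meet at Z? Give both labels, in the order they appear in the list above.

Node 3 and Node 5

Squared distances from Z to each site:
d²(Z, Node 1) = (9−2)² + (7−9)² = 49 + 4 = 53
d²(Z, Node 2) = (9−8)² + (7−2)² = 1 + 25 = 26
d²(Z, Node 3) = (9−11)² + (7−3)² = 4 + 16 = 20
d²(Z, Node 4) = (9−5)² + (7−0)² = 16 + 49 = 65
d²(Z, Node 5) = (9−5)² + (7−9)² = 16 + 4 = 20
Z is equidistant from Node 3 and Node 5 (both at squared distance 20), and every other site is strictly farther — so Z lies on the Node 3–Node 5 Voronoi edge.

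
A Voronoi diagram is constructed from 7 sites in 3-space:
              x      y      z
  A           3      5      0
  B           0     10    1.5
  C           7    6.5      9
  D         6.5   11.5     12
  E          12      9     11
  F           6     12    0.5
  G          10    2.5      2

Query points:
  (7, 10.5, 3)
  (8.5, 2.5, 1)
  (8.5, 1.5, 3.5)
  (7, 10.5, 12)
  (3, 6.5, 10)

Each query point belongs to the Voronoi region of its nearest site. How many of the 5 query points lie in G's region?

2

(7, 10.5, 3) — d² to each: A:55.25, B:51.5, C:52, D:82.25, E:91.25, F:9.5, G:74 → nearest is F
(8.5, 2.5, 1) — d² to each: A:37.5, B:128.75, C:82.25, D:206, E:154.5, F:96.75, G:3.25 → nearest is G
(8.5, 1.5, 3.5) — d² to each: A:54.75, B:148.5, C:57.5, D:176.25, E:124.75, F:125.5, G:5.5 → nearest is G
(7, 10.5, 12) — d² to each: A:190.25, B:159.5, C:25, D:1.25, E:28.25, F:135.5, G:173 → nearest is D
(3, 6.5, 10) — d² to each: A:102.25, B:93.5, C:17, D:41.25, E:88.25, F:129.5, G:129 → nearest is C
2 of the 5 points have G as nearest.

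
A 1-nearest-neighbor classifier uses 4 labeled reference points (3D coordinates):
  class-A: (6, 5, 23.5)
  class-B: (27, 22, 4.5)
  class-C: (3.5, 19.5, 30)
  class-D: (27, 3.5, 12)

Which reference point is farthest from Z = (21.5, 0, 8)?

class-C

Compare squared distances (the ordering matches that of the actual distances):
d²(Z, class-A) = (21.5−6)² + (0−5)² + (8−23.5)² = 240.25 + 25 + 240.25 = 505.5
d²(Z, class-B) = (21.5−27)² + (0−22)² + (8−4.5)² = 30.25 + 484 + 12.25 = 526.5
d²(Z, class-C) = (21.5−3.5)² + (0−19.5)² + (8−30)² = 324 + 380.25 + 484 = 1188.25
d²(Z, class-D) = (21.5−27)² + (0−3.5)² + (8−12)² = 30.25 + 12.25 + 16 = 58.5
The largest is to class-C.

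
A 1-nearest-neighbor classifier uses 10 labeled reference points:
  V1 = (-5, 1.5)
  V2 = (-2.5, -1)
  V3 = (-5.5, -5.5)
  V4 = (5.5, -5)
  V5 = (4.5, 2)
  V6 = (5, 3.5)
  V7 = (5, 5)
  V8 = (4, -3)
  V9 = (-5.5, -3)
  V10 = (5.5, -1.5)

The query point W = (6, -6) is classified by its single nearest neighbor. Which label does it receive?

Compare squared distances (the ordering matches that of the actual distances):
|WV1|² = (6−(-5))² + (-6−1.5)² = 121 + 56.25 = 177.25
|WV2|² = (6−(-2.5))² + (-6−(-1))² = 72.25 + 25 = 97.25
|WV3|² = (6−(-5.5))² + (-6−(-5.5))² = 132.25 + 0.25 = 132.5
|WV4|² = (6−5.5)² + (-6−(-5))² = 0.25 + 1 = 1.25
|WV5|² = (6−4.5)² + (-6−2)² = 2.25 + 64 = 66.25
|WV6|² = (6−5)² + (-6−3.5)² = 1 + 90.25 = 91.25
|WV7|² = (6−5)² + (-6−5)² = 1 + 121 = 122
|WV8|² = (6−4)² + (-6−(-3))² = 4 + 9 = 13
|WV9|² = (6−(-5.5))² + (-6−(-3))² = 132.25 + 9 = 141.25
d²(W, V10) = (6−5.5)² + (-6−(-1.5))² = 0.25 + 20.25 = 20.5
The smallest is to V4, so W lies in the Voronoi region of V4.

V4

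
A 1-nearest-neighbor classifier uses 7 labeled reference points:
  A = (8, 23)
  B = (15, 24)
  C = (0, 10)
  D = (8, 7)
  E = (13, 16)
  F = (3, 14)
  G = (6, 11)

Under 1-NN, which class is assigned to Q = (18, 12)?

E

Squared Euclidean distances:
|QA|² = (18−8)² + (12−23)² = 100 + 121 = 221
|QB|² = (18−15)² + (12−24)² = 9 + 144 = 153
|QC|² = (18−0)² + (12−10)² = 324 + 4 = 328
|QD|² = (18−8)² + (12−7)² = 100 + 25 = 125
|QE|² = (18−13)² + (12−16)² = 25 + 16 = 41
|QF|² = (18−3)² + (12−14)² = 225 + 4 = 229
|QG|² = (18−6)² + (12−11)² = 144 + 1 = 145
The smallest is to E, so Q lies in the Voronoi region of E.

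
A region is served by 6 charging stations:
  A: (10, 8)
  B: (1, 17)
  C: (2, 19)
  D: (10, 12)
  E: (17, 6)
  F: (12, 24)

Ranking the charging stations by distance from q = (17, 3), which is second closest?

Compare squared distances (the ordering matches that of the actual distances):
|qA|² = (17−10)² + (3−8)² = 49 + 25 = 74
|qB|² = (17−1)² + (3−17)² = 256 + 196 = 452
|qC|² = (17−2)² + (3−19)² = 225 + 256 = 481
|qD|² = (17−10)² + (3−12)² = 49 + 81 = 130
|qE|² = (17−17)² + (3−6)² = 0 + 9 = 9
|qF|² = (17−12)² + (3−24)² = 25 + 441 = 466
Sorted ascending: E, A, D, … — the second-nearest is A.

A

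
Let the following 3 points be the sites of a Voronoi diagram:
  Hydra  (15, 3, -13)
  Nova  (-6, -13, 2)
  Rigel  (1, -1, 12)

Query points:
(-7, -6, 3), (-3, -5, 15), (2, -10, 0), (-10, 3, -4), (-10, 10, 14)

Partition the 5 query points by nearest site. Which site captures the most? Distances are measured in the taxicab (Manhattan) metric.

Nova

(-7, -6, 3) — d to each: Hydra:47, Nova:9, Rigel:22 → nearest is Nova
(-3, -5, 15) — d to each: Hydra:54, Nova:24, Rigel:11 → nearest is Rigel
(2, -10, 0) — d to each: Hydra:39, Nova:13, Rigel:22 → nearest is Nova
(-10, 3, -4) — d to each: Hydra:34, Nova:26, Rigel:31 → nearest is Nova
(-10, 10, 14) — d to each: Hydra:59, Nova:39, Rigel:24 → nearest is Rigel
Tally — Nova:3, Rigel:2. Nova captures the most (3).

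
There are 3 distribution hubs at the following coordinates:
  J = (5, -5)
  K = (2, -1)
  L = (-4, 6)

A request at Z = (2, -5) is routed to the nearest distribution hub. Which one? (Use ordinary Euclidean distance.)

Squared Euclidean distances:
|ZJ|² = 9 + 0 = 9
|ZK|² = 0 + 16 = 16
|ZL|² = 36 + 121 = 157
J is nearest.

J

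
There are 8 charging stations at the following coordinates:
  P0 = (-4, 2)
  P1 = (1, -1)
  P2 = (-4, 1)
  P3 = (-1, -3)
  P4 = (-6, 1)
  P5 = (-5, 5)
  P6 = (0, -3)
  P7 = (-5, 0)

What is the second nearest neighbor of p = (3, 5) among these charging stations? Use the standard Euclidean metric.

P0

Since √ is increasing, it suffices to compare squared distances:
|pP0|² = (3−(-4))² + (5−2)² = 49 + 9 = 58
|pP1|² = (3−1)² + (5−(-1))² = 4 + 36 = 40
|pP2|² = (3−(-4))² + (5−1)² = 49 + 16 = 65
|pP3|² = (3−(-1))² + (5−(-3))² = 16 + 64 = 80
|pP4|² = (3−(-6))² + (5−1)² = 81 + 16 = 97
|pP5|² = (3−(-5))² + (5−5)² = 64 + 0 = 64
|pP6|² = (3−0)² + (5−(-3))² = 9 + 64 = 73
|pP7|² = (3−(-5))² + (5−0)² = 64 + 25 = 89
Sorted ascending: P1, P0, P5, … — the second-nearest is P0.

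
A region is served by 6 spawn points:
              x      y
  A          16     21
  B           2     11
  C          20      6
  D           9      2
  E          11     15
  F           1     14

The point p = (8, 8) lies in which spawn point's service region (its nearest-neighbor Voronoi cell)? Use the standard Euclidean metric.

D

Compare squared distances (the ordering matches that of the actual distances):
|pA|² = (8−16)² + (8−21)² = 64 + 169 = 233
|pB|² = (8−2)² + (8−11)² = 36 + 9 = 45
|pC|² = (8−20)² + (8−6)² = 144 + 4 = 148
|pD|² = (8−9)² + (8−2)² = 1 + 36 = 37
|pE|² = (8−11)² + (8−15)² = 9 + 49 = 58
|pF|² = (8−1)² + (8−14)² = 49 + 36 = 85
D is nearest.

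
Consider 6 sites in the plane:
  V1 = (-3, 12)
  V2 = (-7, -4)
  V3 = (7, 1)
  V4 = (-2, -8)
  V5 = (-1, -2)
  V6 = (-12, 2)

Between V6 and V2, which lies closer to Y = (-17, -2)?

Compare squared distances:
|YV6|² = (-17−(-12))² + (-2−2)² = 25 + 16 = 41
|YV2|² = (-17−(-7))² + (-2−(-4))² = 100 + 4 = 104
41 < 104, so V6 is closer.

V6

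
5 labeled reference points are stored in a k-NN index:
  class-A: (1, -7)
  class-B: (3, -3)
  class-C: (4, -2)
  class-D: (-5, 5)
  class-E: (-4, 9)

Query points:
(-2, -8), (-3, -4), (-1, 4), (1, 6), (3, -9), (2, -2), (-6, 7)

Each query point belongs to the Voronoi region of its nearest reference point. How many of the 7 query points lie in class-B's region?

1

(-2, -8) — d² to each: class-A:10, class-B:50, class-C:72, class-D:178, class-E:293 → nearest is class-A
(-3, -4) — d² to each: class-A:25, class-B:37, class-C:53, class-D:85, class-E:170 → nearest is class-A
(-1, 4) — d² to each: class-A:125, class-B:65, class-C:61, class-D:17, class-E:34 → nearest is class-D
(1, 6) — d² to each: class-A:169, class-B:85, class-C:73, class-D:37, class-E:34 → nearest is class-E
(3, -9) — d² to each: class-A:8, class-B:36, class-C:50, class-D:260, class-E:373 → nearest is class-A
(2, -2) — d² to each: class-A:26, class-B:2, class-C:4, class-D:98, class-E:157 → nearest is class-B
(-6, 7) — d² to each: class-A:245, class-B:181, class-C:181, class-D:5, class-E:8 → nearest is class-D
1 of the 7 points has class-B as nearest.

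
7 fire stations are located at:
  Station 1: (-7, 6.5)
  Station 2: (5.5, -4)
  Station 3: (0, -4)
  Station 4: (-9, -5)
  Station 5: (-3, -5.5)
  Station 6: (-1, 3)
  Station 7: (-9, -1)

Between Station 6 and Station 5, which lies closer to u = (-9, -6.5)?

Station 5

Compare squared distances:
d²(u, Station 6) = (-9−(-1))² + (-6.5−3)² = 64 + 90.25 = 154.25
d²(u, Station 5) = (-9−(-3))² + (-6.5−(-5.5))² = 36 + 1 = 37
154.25 > 37, so Station 5 is closer.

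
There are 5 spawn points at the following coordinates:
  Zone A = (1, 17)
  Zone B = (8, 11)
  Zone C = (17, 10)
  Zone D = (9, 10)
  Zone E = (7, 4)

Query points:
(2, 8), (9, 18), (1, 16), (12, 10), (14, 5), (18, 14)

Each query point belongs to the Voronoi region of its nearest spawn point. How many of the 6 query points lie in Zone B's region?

1

(2, 8) — d² to each: Zone A:82, Zone B:45, Zone C:229, Zone D:53, Zone E:41 → nearest is Zone E
(9, 18) — d² to each: Zone A:65, Zone B:50, Zone C:128, Zone D:64, Zone E:200 → nearest is Zone B
(1, 16) — d² to each: Zone A:1, Zone B:74, Zone C:292, Zone D:100, Zone E:180 → nearest is Zone A
(12, 10) — d² to each: Zone A:170, Zone B:17, Zone C:25, Zone D:9, Zone E:61 → nearest is Zone D
(14, 5) — d² to each: Zone A:313, Zone B:72, Zone C:34, Zone D:50, Zone E:50 → nearest is Zone C
(18, 14) — d² to each: Zone A:298, Zone B:109, Zone C:17, Zone D:97, Zone E:221 → nearest is Zone C
1 of the 6 points has Zone B as nearest.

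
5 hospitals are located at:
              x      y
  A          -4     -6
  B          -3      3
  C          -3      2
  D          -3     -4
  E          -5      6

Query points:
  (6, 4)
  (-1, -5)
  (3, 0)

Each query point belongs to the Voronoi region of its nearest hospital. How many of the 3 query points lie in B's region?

1

(6, 4) — d² to each: A:200, B:82, C:85, D:145, E:125 → nearest is B
(-1, -5) — d² to each: A:10, B:68, C:53, D:5, E:137 → nearest is D
(3, 0) — d² to each: A:85, B:45, C:40, D:52, E:100 → nearest is C
1 of the 3 points has B as nearest.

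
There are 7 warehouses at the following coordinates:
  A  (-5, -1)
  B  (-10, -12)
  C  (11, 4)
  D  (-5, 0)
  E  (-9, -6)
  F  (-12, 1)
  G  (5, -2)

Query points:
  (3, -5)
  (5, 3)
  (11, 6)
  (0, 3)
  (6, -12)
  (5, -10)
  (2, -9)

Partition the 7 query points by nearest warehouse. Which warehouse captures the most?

(3, -5) — d² to each: A:80, B:218, C:145, D:89, E:145, F:261, G:13 → nearest is G
(5, 3) — d² to each: A:116, B:450, C:37, D:109, E:277, F:293, G:25 → nearest is G
(11, 6) — d² to each: A:305, B:765, C:4, D:292, E:544, F:554, G:100 → nearest is C
(0, 3) — d² to each: A:41, B:325, C:122, D:34, E:162, F:148, G:50 → nearest is D
(6, -12) — d² to each: A:242, B:256, C:281, D:265, E:261, F:493, G:101 → nearest is G
(5, -10) — d² to each: A:181, B:229, C:232, D:200, E:212, F:410, G:64 → nearest is G
(2, -9) — d² to each: A:113, B:153, C:250, D:130, E:130, F:296, G:58 → nearest is G
Tally — C:1, D:1, G:5. G captures the most (5).

G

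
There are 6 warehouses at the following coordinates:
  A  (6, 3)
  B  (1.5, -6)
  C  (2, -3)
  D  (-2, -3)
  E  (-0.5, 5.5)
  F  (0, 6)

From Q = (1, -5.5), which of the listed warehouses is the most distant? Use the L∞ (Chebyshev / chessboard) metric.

F

d(Q,A) = max(5, 8.5) = 8.5
d(Q,B) = max(0.5, 0.5) = 0.5
d(Q,C) = max(1, 2.5) = 2.5
d(Q,D) = max(3, 2.5) = 3
d(Q,E) = max(1.5, 11) = 11
d(Q,F) = max(1, 11.5) = 11.5
The largest is to F.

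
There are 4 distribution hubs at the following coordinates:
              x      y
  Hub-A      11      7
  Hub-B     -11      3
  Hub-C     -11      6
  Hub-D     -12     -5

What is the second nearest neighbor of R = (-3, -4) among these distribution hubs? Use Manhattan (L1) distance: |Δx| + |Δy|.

d(R, Hub-A) = |-3−11| + |-4−7| = 14 + 11 = 25
d(R, Hub-B) = |-3−(-11)| + |-4−3| = 8 + 7 = 15
d(R, Hub-C) = |-3−(-11)| + |-4−6| = 8 + 10 = 18
d(R, Hub-D) = |-3−(-12)| + |-4−(-5)| = 9 + 1 = 10
Sorted ascending: Hub-D, Hub-B, Hub-C, … — the second-nearest is Hub-B.

Hub-B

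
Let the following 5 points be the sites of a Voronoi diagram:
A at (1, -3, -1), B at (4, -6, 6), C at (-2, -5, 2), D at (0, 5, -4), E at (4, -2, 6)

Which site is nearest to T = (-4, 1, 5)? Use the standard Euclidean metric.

C

Compare squared distances (the ordering matches that of the actual distances):
|TA|² = (-4−1)² + (1−(-3))² + (5−(-1))² = 25 + 16 + 36 = 77
|TB|² = (-4−4)² + (1−(-6))² + (5−6)² = 64 + 49 + 1 = 114
|TC|² = (-4−(-2))² + (1−(-5))² + (5−2)² = 4 + 36 + 9 = 49
|TD|² = (-4−0)² + (1−5)² + (5−(-4))² = 16 + 16 + 81 = 113
|TE|² = (-4−4)² + (1−(-2))² + (5−6)² = 64 + 9 + 1 = 74
C is nearest.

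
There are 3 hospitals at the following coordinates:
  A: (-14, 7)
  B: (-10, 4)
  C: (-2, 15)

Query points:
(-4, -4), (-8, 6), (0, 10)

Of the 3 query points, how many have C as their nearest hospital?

1

(-4, -4) — d² to each: A:221, B:100, C:365 → nearest is B
(-8, 6) — d² to each: A:37, B:8, C:117 → nearest is B
(0, 10) — d² to each: A:205, B:136, C:29 → nearest is C
1 of the 3 points has C as nearest.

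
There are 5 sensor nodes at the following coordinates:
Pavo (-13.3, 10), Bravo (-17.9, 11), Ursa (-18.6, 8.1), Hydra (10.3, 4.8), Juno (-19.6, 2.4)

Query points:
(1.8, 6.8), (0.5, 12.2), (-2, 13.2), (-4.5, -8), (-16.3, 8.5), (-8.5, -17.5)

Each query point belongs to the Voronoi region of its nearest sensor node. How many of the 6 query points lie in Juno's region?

2

(1.8, 6.8) — d² to each: Pavo:238.25, Bravo:405.73, Ursa:417.85, Hydra:76.25, Juno:477.32 → nearest is Hydra
(0.5, 12.2) — d² to each: Pavo:195.28, Bravo:340, Ursa:381.62, Hydra:150.8, Juno:500.05 → nearest is Hydra
(-2, 13.2) — d² to each: Pavo:137.93, Bravo:257.65, Ursa:301.57, Hydra:221.85, Juno:426.4 → nearest is Pavo
(-4.5, -8) — d² to each: Pavo:401.44, Bravo:540.56, Ursa:458.02, Hydra:382.88, Juno:336.17 → nearest is Juno
(-16.3, 8.5) — d² to each: Pavo:11.25, Bravo:8.81, Ursa:5.45, Hydra:721.25, Juno:48.1 → nearest is Ursa
(-8.5, -17.5) — d² to each: Pavo:779.29, Bravo:900.61, Ursa:757.37, Hydra:850.73, Juno:519.22 → nearest is Juno
2 of the 6 points have Juno as nearest.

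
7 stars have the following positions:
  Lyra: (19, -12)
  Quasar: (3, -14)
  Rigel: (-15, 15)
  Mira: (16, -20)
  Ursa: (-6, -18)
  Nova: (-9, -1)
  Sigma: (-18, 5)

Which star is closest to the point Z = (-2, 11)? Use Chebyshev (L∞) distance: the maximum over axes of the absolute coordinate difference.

d(Z, Lyra) = max(21, 23) = 23
d(Z, Quasar) = max(5, 25) = 25
d(Z, Rigel) = max(13, 4) = 13
d(Z, Mira) = max(18, 31) = 31
d(Z, Ursa) = max(4, 29) = 29
d(Z, Nova) = max(7, 12) = 12
d(Z, Sigma) = max(16, 6) = 16
Nova is nearest.

Nova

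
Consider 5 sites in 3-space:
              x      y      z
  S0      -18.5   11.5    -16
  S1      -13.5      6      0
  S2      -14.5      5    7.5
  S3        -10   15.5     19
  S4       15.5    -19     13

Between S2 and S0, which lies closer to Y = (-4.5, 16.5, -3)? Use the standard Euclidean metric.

Compare squared distances:
|YS2|² = (-4.5−(-14.5))² + (16.5−5)² + (-3−7.5)² = 100 + 132.25 + 110.25 = 342.5
|YS0|² = (-4.5−(-18.5))² + (16.5−11.5)² + (-3−(-16))² = 196 + 25 + 169 = 390
342.5 < 390, so S2 is closer.

S2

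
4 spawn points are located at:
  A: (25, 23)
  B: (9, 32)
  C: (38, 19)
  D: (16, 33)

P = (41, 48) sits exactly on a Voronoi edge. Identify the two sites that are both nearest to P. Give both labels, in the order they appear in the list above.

C and D

Squared distances from P to each site:
|PA|² = (41−25)² + (48−23)² = 256 + 625 = 881
|PB|² = (41−9)² + (48−32)² = 1024 + 256 = 1280
|PC|² = (41−38)² + (48−19)² = 9 + 841 = 850
|PD|² = (41−16)² + (48−33)² = 625 + 225 = 850
P is equidistant from C and D (both at squared distance 850), and every other site is strictly farther — so P lies on the C–D Voronoi edge.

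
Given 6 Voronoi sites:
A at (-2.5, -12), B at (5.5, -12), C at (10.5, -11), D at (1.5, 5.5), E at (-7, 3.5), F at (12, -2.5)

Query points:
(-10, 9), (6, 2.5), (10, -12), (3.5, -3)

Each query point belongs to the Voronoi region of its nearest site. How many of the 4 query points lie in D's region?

(-10, 9) — d² to each: A:497.25, B:681.25, C:820.25, D:144.5, E:39.25, F:616.25 → nearest is E
(6, 2.5) — d² to each: A:282.5, B:210.5, C:202.5, D:29.25, E:170, F:61 → nearest is D
(10, -12) — d² to each: A:156.25, B:20.25, C:1.25, D:378.5, E:529.25, F:94.25 → nearest is C
(3.5, -3) — d² to each: A:117, B:85, C:113, D:76.25, E:152.5, F:72.5 → nearest is F
1 of the 4 points has D as nearest.

1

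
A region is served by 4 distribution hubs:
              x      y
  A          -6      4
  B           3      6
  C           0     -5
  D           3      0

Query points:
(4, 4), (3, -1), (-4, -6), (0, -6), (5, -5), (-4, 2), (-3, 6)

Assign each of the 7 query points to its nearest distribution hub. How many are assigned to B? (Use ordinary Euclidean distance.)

1

(4, 4) — d² to each: A:100, B:5, C:97, D:17 → nearest is B
(3, -1) — d² to each: A:106, B:49, C:25, D:1 → nearest is D
(-4, -6) — d² to each: A:104, B:193, C:17, D:85 → nearest is C
(0, -6) — d² to each: A:136, B:153, C:1, D:45 → nearest is C
(5, -5) — d² to each: A:202, B:125, C:25, D:29 → nearest is C
(-4, 2) — d² to each: A:8, B:65, C:65, D:53 → nearest is A
(-3, 6) — d² to each: A:13, B:36, C:130, D:72 → nearest is A
1 of the 7 points has B as nearest.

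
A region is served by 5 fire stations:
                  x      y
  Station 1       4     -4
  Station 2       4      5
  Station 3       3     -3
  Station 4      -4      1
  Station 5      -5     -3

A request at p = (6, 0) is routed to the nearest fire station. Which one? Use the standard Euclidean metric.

Station 3

Squared Euclidean distances:
d²(p, Station 1) = (6−4)² + (0−(-4))² = 4 + 16 = 20
d²(p, Station 2) = (6−4)² + (0−5)² = 4 + 25 = 29
d²(p, Station 3) = (6−3)² + (0−(-3))² = 9 + 9 = 18
d²(p, Station 4) = (6−(-4))² + (0−1)² = 100 + 1 = 101
d²(p, Station 5) = (6−(-5))² + (0−(-3))² = 121 + 9 = 130
Station 3 is nearest.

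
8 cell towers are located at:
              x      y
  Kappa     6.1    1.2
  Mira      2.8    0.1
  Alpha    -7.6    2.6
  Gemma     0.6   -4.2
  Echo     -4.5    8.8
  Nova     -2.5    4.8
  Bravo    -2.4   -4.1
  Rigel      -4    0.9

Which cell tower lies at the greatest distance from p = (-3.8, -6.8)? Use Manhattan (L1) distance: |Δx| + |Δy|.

Kappa

d(p, Kappa) = 9.9 + 8 = 17.9
d(p, Mira) = 6.6 + 6.9 = 13.5
d(p, Alpha) = 3.8 + 9.4 = 13.2
d(p, Gemma) = 4.4 + 2.6 = 7
d(p, Echo) = 0.7 + 15.6 = 16.3
d(p, Nova) = 1.3 + 11.6 = 12.9
d(p, Bravo) = 1.4 + 2.7 = 4.1
d(p, Rigel) = 0.2 + 7.7 = 7.9
The largest is to Kappa.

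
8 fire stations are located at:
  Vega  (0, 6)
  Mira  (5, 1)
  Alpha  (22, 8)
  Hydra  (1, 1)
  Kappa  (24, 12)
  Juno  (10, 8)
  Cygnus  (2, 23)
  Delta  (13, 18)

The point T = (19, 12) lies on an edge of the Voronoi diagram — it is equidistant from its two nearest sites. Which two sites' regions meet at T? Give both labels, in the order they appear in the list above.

Squared distances from T to each site:
d²(T, Vega) = (19−0)² + (12−6)² = 361 + 36 = 397
d²(T, Mira) = (19−5)² + (12−1)² = 196 + 121 = 317
d²(T, Alpha) = (19−22)² + (12−8)² = 9 + 16 = 25
d²(T, Hydra) = (19−1)² + (12−1)² = 324 + 121 = 445
d²(T, Kappa) = (19−24)² + (12−12)² = 25 + 0 = 25
d²(T, Juno) = (19−10)² + (12−8)² = 81 + 16 = 97
d²(T, Cygnus) = (19−2)² + (12−23)² = 289 + 121 = 410
d²(T, Delta) = (19−13)² + (12−18)² = 36 + 36 = 72
T is equidistant from Alpha and Kappa (both at squared distance 25), and every other site is strictly farther — so T lies on the Alpha–Kappa Voronoi edge.

Alpha and Kappa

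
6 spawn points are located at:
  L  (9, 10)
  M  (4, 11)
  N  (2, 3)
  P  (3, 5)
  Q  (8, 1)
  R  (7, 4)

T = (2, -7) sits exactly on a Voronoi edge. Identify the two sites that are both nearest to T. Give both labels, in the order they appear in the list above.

Squared distances from T to each site:
|TL|² = (2−9)² + (-7−10)² = 49 + 289 = 338
|TM|² = (2−4)² + (-7−11)² = 4 + 324 = 328
|TN|² = (2−2)² + (-7−3)² = 0 + 100 = 100
|TP|² = (2−3)² + (-7−5)² = 1 + 144 = 145
|TQ|² = (2−8)² + (-7−1)² = 36 + 64 = 100
|TR|² = (2−7)² + (-7−4)² = 25 + 121 = 146
T is equidistant from N and Q (both at squared distance 100), and every other site is strictly farther — so T lies on the N–Q Voronoi edge.

N and Q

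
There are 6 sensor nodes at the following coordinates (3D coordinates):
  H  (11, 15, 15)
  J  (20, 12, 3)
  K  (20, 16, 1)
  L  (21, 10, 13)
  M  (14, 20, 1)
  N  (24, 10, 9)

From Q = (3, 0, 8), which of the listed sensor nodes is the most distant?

K

Since √ is increasing, it suffices to compare squared distances:
|QH|² = (3−11)² + (0−15)² + (8−15)² = 64 + 225 + 49 = 338
|QJ|² = (3−20)² + (0−12)² + (8−3)² = 289 + 144 + 25 = 458
|QK|² = (3−20)² + (0−16)² + (8−1)² = 289 + 256 + 49 = 594
|QL|² = (3−21)² + (0−10)² + (8−13)² = 324 + 100 + 25 = 449
|QM|² = (3−14)² + (0−20)² + (8−1)² = 121 + 400 + 49 = 570
|QN|² = (3−24)² + (0−10)² + (8−9)² = 441 + 100 + 1 = 542
The largest is to K.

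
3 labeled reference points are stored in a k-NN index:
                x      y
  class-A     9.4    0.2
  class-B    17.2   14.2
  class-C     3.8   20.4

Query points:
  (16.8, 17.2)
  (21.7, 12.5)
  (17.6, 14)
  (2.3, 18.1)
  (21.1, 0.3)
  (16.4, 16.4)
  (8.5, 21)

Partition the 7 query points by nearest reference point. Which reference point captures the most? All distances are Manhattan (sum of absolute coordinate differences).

class-B

(16.8, 17.2) — d to each: class-A:24.4, class-B:3.4, class-C:16.2 → nearest is class-B
(21.7, 12.5) — d to each: class-A:24.6, class-B:6.2, class-C:25.8 → nearest is class-B
(17.6, 14) — d to each: class-A:22, class-B:0.6, class-C:20.2 → nearest is class-B
(2.3, 18.1) — d to each: class-A:25, class-B:18.8, class-C:3.8 → nearest is class-C
(21.1, 0.3) — d to each: class-A:11.8, class-B:17.8, class-C:37.4 → nearest is class-A
(16.4, 16.4) — d to each: class-A:23.2, class-B:3, class-C:16.6 → nearest is class-B
(8.5, 21) — d to each: class-A:21.7, class-B:15.5, class-C:5.3 → nearest is class-C
Tally — class-A:1, class-B:4, class-C:2. class-B captures the most (4).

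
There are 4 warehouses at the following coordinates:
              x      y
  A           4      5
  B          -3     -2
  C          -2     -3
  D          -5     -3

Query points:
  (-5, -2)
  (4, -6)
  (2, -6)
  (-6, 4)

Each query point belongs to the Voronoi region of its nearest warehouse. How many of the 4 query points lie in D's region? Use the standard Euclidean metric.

(-5, -2) — d² to each: A:130, B:4, C:10, D:1 → nearest is D
(4, -6) — d² to each: A:121, B:65, C:45, D:90 → nearest is C
(2, -6) — d² to each: A:125, B:41, C:25, D:58 → nearest is C
(-6, 4) — d² to each: A:101, B:45, C:65, D:50 → nearest is B
1 of the 4 points has D as nearest.

1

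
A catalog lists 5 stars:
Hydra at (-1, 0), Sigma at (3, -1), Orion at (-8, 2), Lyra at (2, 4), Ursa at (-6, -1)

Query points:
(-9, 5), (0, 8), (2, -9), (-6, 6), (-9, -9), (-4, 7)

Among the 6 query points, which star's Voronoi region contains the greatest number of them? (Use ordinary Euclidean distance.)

Orion

(-9, 5) — d² to each: Hydra:89, Sigma:180, Orion:10, Lyra:122, Ursa:45 → nearest is Orion
(0, 8) — d² to each: Hydra:65, Sigma:90, Orion:100, Lyra:20, Ursa:117 → nearest is Lyra
(2, -9) — d² to each: Hydra:90, Sigma:65, Orion:221, Lyra:169, Ursa:128 → nearest is Sigma
(-6, 6) — d² to each: Hydra:61, Sigma:130, Orion:20, Lyra:68, Ursa:49 → nearest is Orion
(-9, -9) — d² to each: Hydra:145, Sigma:208, Orion:122, Lyra:290, Ursa:73 → nearest is Ursa
(-4, 7) — d² to each: Hydra:58, Sigma:113, Orion:41, Lyra:45, Ursa:68 → nearest is Orion
Tally — Sigma:1, Orion:3, Lyra:1, Ursa:1. Orion captures the most (3).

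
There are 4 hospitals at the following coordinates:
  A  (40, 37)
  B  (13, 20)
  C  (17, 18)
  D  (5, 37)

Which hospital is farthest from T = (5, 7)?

Compare squared distances (the ordering matches that of the actual distances):
|TA|² = (5−40)² + (7−37)² = 1225 + 900 = 2125
|TB|² = (5−13)² + (7−20)² = 64 + 169 = 233
|TC|² = (5−17)² + (7−18)² = 144 + 121 = 265
|TD|² = (5−5)² + (7−37)² = 0 + 900 = 900
The largest is to A.

A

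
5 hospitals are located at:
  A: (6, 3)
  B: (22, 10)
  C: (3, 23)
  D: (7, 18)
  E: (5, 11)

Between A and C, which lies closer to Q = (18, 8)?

A

Compare squared distances:
|QA|² = (18−6)² + (8−3)² = 144 + 25 = 169
|QC|² = (18−3)² + (8−23)² = 225 + 225 = 450
169 < 450, so A is closer.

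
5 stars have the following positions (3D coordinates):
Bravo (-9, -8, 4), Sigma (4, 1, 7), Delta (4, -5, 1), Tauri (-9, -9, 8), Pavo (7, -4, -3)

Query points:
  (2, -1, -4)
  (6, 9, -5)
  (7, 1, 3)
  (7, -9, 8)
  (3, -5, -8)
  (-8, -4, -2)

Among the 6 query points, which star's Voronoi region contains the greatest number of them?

Pavo

(2, -1, -4) — d² to each: Bravo:234, Sigma:129, Delta:45, Tauri:329, Pavo:35 → nearest is Pavo
(6, 9, -5) — d² to each: Bravo:595, Sigma:212, Delta:236, Tauri:718, Pavo:174 → nearest is Pavo
(7, 1, 3) — d² to each: Bravo:338, Sigma:25, Delta:49, Tauri:381, Pavo:61 → nearest is Sigma
(7, -9, 8) — d² to each: Bravo:273, Sigma:110, Delta:74, Tauri:256, Pavo:146 → nearest is Delta
(3, -5, -8) — d² to each: Bravo:297, Sigma:262, Delta:82, Tauri:416, Pavo:42 → nearest is Pavo
(-8, -4, -2) — d² to each: Bravo:53, Sigma:250, Delta:154, Tauri:126, Pavo:226 → nearest is Bravo
Tally — Bravo:1, Sigma:1, Delta:1, Pavo:3. Pavo captures the most (3).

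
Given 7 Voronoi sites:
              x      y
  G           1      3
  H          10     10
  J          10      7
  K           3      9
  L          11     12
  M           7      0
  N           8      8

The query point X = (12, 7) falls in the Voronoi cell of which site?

J

Squared Euclidean distances:
|XG|² = (12−1)² + (7−3)² = 121 + 16 = 137
|XH|² = (12−10)² + (7−10)² = 4 + 9 = 13
|XJ|² = (12−10)² + (7−7)² = 4 + 0 = 4
|XK|² = (12−3)² + (7−9)² = 81 + 4 = 85
|XL|² = (12−11)² + (7−12)² = 1 + 25 = 26
|XM|² = (12−7)² + (7−0)² = 25 + 49 = 74
|XN|² = (12−8)² + (7−8)² = 16 + 1 = 17
Minimum is at J.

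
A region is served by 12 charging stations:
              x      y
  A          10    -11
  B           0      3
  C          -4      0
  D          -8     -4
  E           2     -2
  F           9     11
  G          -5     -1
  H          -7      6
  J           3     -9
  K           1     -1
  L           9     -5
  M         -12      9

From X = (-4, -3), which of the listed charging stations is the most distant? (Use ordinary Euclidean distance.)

F

Compare squared distances (the ordering matches that of the actual distances):
|XA|² = 196 + 64 = 260
|XB|² = 16 + 36 = 52
|XC|² = 0 + 9 = 9
|XD|² = 16 + 1 = 17
|XE|² = 36 + 1 = 37
|XF|² = 169 + 196 = 365
|XG|² = 1 + 4 = 5
|XH|² = 9 + 81 = 90
|XJ|² = 49 + 36 = 85
|XK|² = 25 + 4 = 29
|XL|² = 169 + 4 = 173
|XM|² = 64 + 144 = 208
The largest is to F.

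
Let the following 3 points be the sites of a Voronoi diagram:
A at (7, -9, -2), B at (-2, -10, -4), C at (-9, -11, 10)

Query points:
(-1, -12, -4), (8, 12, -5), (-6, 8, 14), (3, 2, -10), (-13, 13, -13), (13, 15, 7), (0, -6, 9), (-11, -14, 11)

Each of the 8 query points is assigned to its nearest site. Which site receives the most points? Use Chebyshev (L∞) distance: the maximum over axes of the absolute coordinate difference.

A

(-1, -12, -4) — d to each: A:8, B:2, C:14 → nearest is B
(8, 12, -5) — d to each: A:21, B:22, C:23 → nearest is A
(-6, 8, 14) — d to each: A:17, B:18, C:19 → nearest is A
(3, 2, -10) — d to each: A:11, B:12, C:20 → nearest is A
(-13, 13, -13) — d to each: A:22, B:23, C:24 → nearest is A
(13, 15, 7) — d to each: A:24, B:25, C:26 → nearest is A
(0, -6, 9) — d to each: A:11, B:13, C:9 → nearest is C
(-11, -14, 11) — d to each: A:18, B:15, C:3 → nearest is C
Tally — A:5, B:1, C:2. A captures the most (5).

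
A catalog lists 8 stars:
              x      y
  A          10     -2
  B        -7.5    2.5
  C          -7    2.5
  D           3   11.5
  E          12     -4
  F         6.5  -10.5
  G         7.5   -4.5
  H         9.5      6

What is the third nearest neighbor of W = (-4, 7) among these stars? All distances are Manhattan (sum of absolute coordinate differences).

D

d(W,A) = |-4−10| + |7−(-2)| = 14 + 9 = 23
d(W,B) = |-4−(-7.5)| + |7−2.5| = 3.5 + 4.5 = 8
d(W,C) = |-4−(-7)| + |7−2.5| = 3 + 4.5 = 7.5
d(W,D) = |-4−3| + |7−11.5| = 7 + 4.5 = 11.5
d(W,E) = |-4−12| + |7−(-4)| = 16 + 11 = 27
d(W,F) = |-4−6.5| + |7−(-10.5)| = 10.5 + 17.5 = 28
d(W,G) = |-4−7.5| + |7−(-4.5)| = 11.5 + 11.5 = 23
d(W,H) = |-4−9.5| + |7−6| = 13.5 + 1 = 14.5
Sorted ascending: C, B, D, H, … — the third-nearest is D.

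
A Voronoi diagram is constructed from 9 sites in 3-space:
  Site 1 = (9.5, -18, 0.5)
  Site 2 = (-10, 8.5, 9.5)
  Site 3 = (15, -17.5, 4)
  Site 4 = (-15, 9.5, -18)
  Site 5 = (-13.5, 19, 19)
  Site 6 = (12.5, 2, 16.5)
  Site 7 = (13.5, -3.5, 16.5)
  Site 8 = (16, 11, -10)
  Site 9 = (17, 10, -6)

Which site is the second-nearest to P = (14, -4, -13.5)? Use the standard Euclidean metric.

Squared Euclidean distances:
d²(P, Site 1) = 20.25 + 196 + 196 = 412.25
d²(P, Site 2) = 576 + 156.25 + 529 = 1261.25
d²(P, Site 3) = 1 + 182.25 + 306.25 = 489.5
d²(P, Site 4) = 841 + 182.25 + 20.25 = 1043.5
d²(P, Site 5) = 756.25 + 529 + 1056.25 = 2341.5
d²(P, Site 6) = 2.25 + 36 + 900 = 938.25
d²(P, Site 7) = 0.25 + 0.25 + 900 = 900.5
d²(P, Site 8) = 4 + 225 + 12.25 = 241.25
d²(P, Site 9) = 9 + 196 + 56.25 = 261.25
Sorted ascending: Site 8, Site 9, Site 1, … — the second-nearest is Site 9.

Site 9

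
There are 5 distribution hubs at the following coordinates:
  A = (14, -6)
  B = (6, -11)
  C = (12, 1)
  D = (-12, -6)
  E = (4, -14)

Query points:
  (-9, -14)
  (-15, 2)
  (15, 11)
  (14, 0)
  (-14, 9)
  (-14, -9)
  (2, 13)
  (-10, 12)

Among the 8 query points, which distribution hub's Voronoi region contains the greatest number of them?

(-9, -14) — d² to each: A:593, B:234, C:666, D:73, E:169 → nearest is D
(-15, 2) — d² to each: A:905, B:610, C:730, D:73, E:617 → nearest is D
(15, 11) — d² to each: A:290, B:565, C:109, D:1018, E:746 → nearest is C
(14, 0) — d² to each: A:36, B:185, C:5, D:712, E:296 → nearest is C
(-14, 9) — d² to each: A:1009, B:800, C:740, D:229, E:853 → nearest is D
(-14, -9) — d² to each: A:793, B:404, C:776, D:13, E:349 → nearest is D
(2, 13) — d² to each: A:505, B:592, C:244, D:557, E:733 → nearest is C
(-10, 12) — d² to each: A:900, B:785, C:605, D:328, E:872 → nearest is D
Tally — C:3, D:5. D captures the most (5).

D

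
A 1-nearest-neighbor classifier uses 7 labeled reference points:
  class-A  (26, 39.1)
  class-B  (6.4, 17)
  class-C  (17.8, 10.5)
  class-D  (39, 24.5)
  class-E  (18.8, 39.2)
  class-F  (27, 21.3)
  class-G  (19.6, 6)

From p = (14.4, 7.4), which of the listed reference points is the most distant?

class-A

Squared Euclidean distances:
d²(p, class-A) = (14.4−26)² + (7.4−39.1)² = 134.56 + 1004.89 = 1139.45
d²(p, class-B) = (14.4−6.4)² + (7.4−17)² = 64 + 92.16 = 156.16
d²(p, class-C) = (14.4−17.8)² + (7.4−10.5)² = 11.56 + 9.61 = 21.17
d²(p, class-D) = (14.4−39)² + (7.4−24.5)² = 605.16 + 292.41 = 897.57
d²(p, class-E) = (14.4−18.8)² + (7.4−39.2)² = 19.36 + 1011.24 = 1030.6
d²(p, class-F) = (14.4−27)² + (7.4−21.3)² = 158.76 + 193.21 = 351.97
d²(p, class-G) = (14.4−19.6)² + (7.4−6)² = 27.04 + 1.96 = 29
The largest is to class-A.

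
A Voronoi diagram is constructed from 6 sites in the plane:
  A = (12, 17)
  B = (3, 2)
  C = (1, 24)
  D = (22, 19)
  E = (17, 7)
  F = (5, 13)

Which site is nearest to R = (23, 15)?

Since √ is increasing, it suffices to compare squared distances:
|RA|² = (23−12)² + (15−17)² = 121 + 4 = 125
|RB|² = (23−3)² + (15−2)² = 400 + 169 = 569
|RC|² = (23−1)² + (15−24)² = 484 + 81 = 565
|RD|² = (23−22)² + (15−19)² = 1 + 16 = 17
|RE|² = (23−17)² + (15−7)² = 36 + 64 = 100
|RF|² = (23−5)² + (15−13)² = 324 + 4 = 328
The smallest is to D, so R lies in the Voronoi region of D.

D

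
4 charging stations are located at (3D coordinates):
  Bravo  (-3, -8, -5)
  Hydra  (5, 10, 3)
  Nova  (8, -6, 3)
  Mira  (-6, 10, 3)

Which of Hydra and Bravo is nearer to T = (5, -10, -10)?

Bravo

Compare squared distances:
d²(T, Hydra) = (5−5)² + (-10−10)² + (-10−3)² = 0 + 400 + 169 = 569
d²(T, Bravo) = (5−(-3))² + (-10−(-8))² + (-10−(-5))² = 64 + 4 + 25 = 93
569 > 93, so Bravo is closer.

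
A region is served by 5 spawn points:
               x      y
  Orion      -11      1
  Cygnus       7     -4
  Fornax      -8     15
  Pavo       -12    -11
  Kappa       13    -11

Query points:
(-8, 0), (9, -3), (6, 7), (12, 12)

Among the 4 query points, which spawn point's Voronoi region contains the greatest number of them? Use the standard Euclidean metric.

(-8, 0) — d² to each: Orion:10, Cygnus:241, Fornax:225, Pavo:137, Kappa:562 → nearest is Orion
(9, -3) — d² to each: Orion:416, Cygnus:5, Fornax:613, Pavo:505, Kappa:80 → nearest is Cygnus
(6, 7) — d² to each: Orion:325, Cygnus:122, Fornax:260, Pavo:648, Kappa:373 → nearest is Cygnus
(12, 12) — d² to each: Orion:650, Cygnus:281, Fornax:409, Pavo:1105, Kappa:530 → nearest is Cygnus
Tally — Orion:1, Cygnus:3. Cygnus captures the most (3).

Cygnus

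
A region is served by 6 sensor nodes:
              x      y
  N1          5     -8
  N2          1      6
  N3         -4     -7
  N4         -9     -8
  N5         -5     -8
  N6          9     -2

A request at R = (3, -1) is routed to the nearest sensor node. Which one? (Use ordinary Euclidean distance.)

N6

Squared Euclidean distances:
|RN1|² = (3−5)² + (-1−(-8))² = 4 + 49 = 53
|RN2|² = (3−1)² + (-1−6)² = 4 + 49 = 53
|RN3|² = (3−(-4))² + (-1−(-7))² = 49 + 36 = 85
|RN4|² = (3−(-9))² + (-1−(-8))² = 144 + 49 = 193
|RN5|² = (3−(-5))² + (-1−(-8))² = 64 + 49 = 113
|RN6|² = (3−9)² + (-1−(-2))² = 36 + 1 = 37
N6 is nearest.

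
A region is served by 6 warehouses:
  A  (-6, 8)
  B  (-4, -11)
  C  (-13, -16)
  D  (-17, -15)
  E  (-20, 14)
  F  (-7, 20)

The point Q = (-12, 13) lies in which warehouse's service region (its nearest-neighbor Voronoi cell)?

Squared Euclidean distances:
|QA|² = (-12−(-6))² + (13−8)² = 36 + 25 = 61
|QB|² = (-12−(-4))² + (13−(-11))² = 64 + 576 = 640
|QC|² = (-12−(-13))² + (13−(-16))² = 1 + 841 = 842
|QD|² = (-12−(-17))² + (13−(-15))² = 25 + 784 = 809
|QE|² = (-12−(-20))² + (13−14)² = 64 + 1 = 65
|QF|² = (-12−(-7))² + (13−20)² = 25 + 49 = 74
Minimum is at A.

A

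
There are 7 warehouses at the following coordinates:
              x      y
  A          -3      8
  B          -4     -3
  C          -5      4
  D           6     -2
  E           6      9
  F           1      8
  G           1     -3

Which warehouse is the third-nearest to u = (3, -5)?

Compare squared distances (the ordering matches that of the actual distances):
|uA|² = (3−(-3))² + (-5−8)² = 36 + 169 = 205
|uB|² = (3−(-4))² + (-5−(-3))² = 49 + 4 = 53
|uC|² = (3−(-5))² + (-5−4)² = 64 + 81 = 145
|uD|² = (3−6)² + (-5−(-2))² = 9 + 9 = 18
|uE|² = (3−6)² + (-5−9)² = 9 + 196 = 205
|uF|² = (3−1)² + (-5−8)² = 4 + 169 = 173
|uG|² = (3−1)² + (-5−(-3))² = 4 + 4 = 8
Sorted ascending: G, D, B, C, … — the third-nearest is B.

B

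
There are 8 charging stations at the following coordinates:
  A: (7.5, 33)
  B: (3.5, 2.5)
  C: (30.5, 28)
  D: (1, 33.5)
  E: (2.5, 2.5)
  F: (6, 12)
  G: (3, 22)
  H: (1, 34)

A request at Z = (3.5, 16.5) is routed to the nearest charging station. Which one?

F

Squared Euclidean distances:
|ZA|² = (3.5−7.5)² + (16.5−33)² = 16 + 272.25 = 288.25
|ZB|² = (3.5−3.5)² + (16.5−2.5)² = 0 + 196 = 196
|ZC|² = (3.5−30.5)² + (16.5−28)² = 729 + 132.25 = 861.25
|ZD|² = (3.5−1)² + (16.5−33.5)² = 6.25 + 289 = 295.25
|ZE|² = (3.5−2.5)² + (16.5−2.5)² = 1 + 196 = 197
|ZF|² = (3.5−6)² + (16.5−12)² = 6.25 + 20.25 = 26.5
|ZG|² = (3.5−3)² + (16.5−22)² = 0.25 + 30.25 = 30.5
|ZH|² = (3.5−1)² + (16.5−34)² = 6.25 + 306.25 = 312.5
The smallest is to F, so Z lies in the Voronoi region of F.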